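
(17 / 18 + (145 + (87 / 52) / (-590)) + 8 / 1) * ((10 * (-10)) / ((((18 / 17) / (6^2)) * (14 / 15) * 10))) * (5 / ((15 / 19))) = -68647766555 / 193284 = -355165.28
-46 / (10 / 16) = -368 / 5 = -73.60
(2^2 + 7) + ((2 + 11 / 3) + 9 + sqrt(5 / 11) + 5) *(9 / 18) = sqrt(55) / 22 + 125 / 6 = 21.17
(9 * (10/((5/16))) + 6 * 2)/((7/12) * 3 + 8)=400/13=30.77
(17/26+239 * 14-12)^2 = 7517063401/676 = 11119916.27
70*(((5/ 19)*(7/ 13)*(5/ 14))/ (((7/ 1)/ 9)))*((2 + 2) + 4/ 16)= 19125/ 988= 19.36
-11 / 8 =-1.38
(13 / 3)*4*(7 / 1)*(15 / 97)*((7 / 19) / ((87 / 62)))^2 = 342807920 / 265043673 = 1.29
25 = 25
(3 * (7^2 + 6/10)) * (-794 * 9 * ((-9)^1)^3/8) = 484477362/5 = 96895472.40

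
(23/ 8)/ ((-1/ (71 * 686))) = -560119/ 4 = -140029.75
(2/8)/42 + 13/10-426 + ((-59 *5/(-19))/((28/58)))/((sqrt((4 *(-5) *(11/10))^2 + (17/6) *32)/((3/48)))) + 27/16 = -710651/1680 + 8555 *sqrt(1293)/3668672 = -422.92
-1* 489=-489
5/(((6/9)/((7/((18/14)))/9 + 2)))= 1055/54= 19.54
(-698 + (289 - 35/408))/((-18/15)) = 834535/2448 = 340.90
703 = 703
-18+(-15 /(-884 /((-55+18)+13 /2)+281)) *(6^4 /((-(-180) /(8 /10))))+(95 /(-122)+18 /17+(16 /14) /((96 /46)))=-3992212856 /228767385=-17.45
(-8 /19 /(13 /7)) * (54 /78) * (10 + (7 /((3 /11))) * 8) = -33.80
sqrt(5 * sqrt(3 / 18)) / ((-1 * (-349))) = sqrt(5) * 6^(3 / 4) / 2094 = 0.00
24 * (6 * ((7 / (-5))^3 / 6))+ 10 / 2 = -60.86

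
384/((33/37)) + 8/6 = 14252/33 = 431.88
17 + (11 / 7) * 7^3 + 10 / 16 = 4453 / 8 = 556.62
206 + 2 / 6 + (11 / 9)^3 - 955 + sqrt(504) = -544447 / 729 + 6 * sqrt(14) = -724.39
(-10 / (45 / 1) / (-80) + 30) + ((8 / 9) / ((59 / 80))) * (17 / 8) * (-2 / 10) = 208793 / 7080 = 29.49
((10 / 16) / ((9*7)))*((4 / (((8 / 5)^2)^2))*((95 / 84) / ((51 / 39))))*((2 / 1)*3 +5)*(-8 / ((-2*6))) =42453125 / 1105477632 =0.04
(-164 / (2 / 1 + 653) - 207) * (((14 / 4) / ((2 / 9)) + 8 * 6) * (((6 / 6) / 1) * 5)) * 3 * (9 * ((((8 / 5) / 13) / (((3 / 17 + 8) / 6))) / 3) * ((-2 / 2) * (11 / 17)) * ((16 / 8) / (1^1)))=16449520824 / 236717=69490.24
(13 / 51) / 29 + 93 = 137560 / 1479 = 93.01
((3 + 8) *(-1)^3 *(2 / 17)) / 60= -11 / 510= -0.02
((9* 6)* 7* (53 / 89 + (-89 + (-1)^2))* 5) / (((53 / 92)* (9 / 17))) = -2554934760 / 4717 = -541644.00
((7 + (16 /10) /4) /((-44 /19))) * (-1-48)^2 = -7672.29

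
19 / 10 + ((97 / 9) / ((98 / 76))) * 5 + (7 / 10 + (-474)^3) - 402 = -234825403447 / 2205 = -106496781.61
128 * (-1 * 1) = -128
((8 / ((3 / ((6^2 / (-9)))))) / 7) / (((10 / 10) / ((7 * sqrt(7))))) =-32 * sqrt(7) / 3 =-28.22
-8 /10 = -4 /5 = -0.80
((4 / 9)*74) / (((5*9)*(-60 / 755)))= -11174 / 1215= -9.20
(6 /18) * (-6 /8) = -0.25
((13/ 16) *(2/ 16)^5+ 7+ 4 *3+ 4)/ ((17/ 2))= 12058637/ 4456448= 2.71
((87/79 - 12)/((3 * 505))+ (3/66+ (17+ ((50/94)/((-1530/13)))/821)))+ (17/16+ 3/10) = 762779881089199/41453727012720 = 18.40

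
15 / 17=0.88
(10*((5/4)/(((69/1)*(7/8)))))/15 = 20/1449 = 0.01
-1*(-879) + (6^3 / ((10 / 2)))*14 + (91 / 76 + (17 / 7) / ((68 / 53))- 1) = 988117 / 665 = 1485.89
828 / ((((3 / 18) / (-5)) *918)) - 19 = -783 / 17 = -46.06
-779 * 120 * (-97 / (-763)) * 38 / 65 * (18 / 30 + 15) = -413480736 / 3815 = -108382.89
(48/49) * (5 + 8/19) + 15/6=7.81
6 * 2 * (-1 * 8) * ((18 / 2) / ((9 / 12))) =-1152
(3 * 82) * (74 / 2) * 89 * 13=10531014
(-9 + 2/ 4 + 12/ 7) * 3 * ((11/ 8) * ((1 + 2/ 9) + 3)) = -19855/ 168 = -118.18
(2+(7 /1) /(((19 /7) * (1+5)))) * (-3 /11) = -277 /418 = -0.66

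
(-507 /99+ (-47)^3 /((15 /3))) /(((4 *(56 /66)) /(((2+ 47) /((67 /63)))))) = -377827191 /1340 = -281960.59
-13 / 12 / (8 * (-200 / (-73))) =-0.05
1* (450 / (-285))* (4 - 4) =0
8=8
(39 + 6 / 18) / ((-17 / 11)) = -25.45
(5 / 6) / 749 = 0.00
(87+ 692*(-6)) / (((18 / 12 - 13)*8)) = 4065 / 92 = 44.18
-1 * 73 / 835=-73 / 835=-0.09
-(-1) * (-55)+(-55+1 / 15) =-1649 / 15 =-109.93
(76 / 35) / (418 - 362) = 19 / 490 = 0.04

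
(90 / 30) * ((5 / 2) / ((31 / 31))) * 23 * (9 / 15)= 207 / 2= 103.50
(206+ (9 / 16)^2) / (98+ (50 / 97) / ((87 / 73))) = 445722663 / 212652032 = 2.10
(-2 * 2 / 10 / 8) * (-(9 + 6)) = 3 / 4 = 0.75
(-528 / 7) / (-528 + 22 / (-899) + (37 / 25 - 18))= 0.14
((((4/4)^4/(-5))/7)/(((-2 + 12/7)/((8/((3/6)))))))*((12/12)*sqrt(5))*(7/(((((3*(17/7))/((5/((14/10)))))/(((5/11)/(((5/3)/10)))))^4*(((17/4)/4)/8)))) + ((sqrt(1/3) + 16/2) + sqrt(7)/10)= sqrt(7)/10 + sqrt(3)/3 + 8 + 5600000000000*sqrt(5)/20788126337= 611.20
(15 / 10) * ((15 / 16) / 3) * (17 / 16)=255 / 512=0.50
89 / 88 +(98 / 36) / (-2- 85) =67531 / 68904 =0.98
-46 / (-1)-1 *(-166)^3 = 4574342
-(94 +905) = -999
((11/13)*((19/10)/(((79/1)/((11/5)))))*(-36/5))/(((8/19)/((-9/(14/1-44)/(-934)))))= 1179387/4796090000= 0.00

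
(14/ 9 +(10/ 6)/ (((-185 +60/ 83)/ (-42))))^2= 57942544/ 15468489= 3.75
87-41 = 46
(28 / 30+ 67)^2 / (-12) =-1038361 / 2700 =-384.58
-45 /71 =-0.63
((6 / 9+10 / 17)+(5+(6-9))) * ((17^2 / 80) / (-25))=-1411 / 3000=-0.47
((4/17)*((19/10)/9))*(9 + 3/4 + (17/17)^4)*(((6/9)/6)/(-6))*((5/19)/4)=-43/66096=-0.00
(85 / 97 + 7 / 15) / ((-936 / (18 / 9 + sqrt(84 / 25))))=-977 / 340470 - 977 * sqrt(21) / 1702350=-0.01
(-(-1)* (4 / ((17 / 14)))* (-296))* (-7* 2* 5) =1160320 / 17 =68254.12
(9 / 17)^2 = 81 / 289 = 0.28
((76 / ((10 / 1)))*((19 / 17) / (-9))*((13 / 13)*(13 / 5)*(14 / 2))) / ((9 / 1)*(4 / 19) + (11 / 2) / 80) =-8.75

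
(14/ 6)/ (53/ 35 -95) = -245/ 9816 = -0.02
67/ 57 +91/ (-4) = -4919/ 228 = -21.57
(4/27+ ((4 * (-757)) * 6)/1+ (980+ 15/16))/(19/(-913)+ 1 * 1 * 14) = -6778794011/5513616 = -1229.46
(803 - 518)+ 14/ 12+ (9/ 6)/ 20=286.24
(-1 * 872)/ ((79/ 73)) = -63656/ 79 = -805.77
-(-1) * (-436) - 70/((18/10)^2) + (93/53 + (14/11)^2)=-235951337/519453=-454.23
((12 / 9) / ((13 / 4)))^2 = 256 / 1521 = 0.17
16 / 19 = 0.84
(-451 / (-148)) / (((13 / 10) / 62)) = 69905 / 481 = 145.33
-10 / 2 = -5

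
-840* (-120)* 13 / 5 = 262080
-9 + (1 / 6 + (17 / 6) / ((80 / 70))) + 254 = 11887 / 48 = 247.65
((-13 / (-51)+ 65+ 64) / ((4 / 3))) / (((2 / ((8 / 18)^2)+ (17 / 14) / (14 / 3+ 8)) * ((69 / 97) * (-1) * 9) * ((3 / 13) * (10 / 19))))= -21005717824 / 1722110625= -12.20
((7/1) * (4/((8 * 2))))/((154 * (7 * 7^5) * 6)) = 1/62118672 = 0.00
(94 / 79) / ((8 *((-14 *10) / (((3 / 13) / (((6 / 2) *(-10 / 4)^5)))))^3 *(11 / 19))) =114304 / 2498066707611083984375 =0.00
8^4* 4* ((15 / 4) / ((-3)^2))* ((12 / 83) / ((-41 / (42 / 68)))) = -14.87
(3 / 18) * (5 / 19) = 5 / 114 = 0.04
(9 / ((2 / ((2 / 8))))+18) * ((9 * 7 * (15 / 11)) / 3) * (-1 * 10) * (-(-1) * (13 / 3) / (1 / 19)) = -19840275 / 44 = -450915.34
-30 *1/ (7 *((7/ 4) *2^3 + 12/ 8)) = -60/ 217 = -0.28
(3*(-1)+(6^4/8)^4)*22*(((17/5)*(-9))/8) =-1159162098039/20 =-57958104901.95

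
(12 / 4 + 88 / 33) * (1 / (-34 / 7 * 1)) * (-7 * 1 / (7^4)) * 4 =0.01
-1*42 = -42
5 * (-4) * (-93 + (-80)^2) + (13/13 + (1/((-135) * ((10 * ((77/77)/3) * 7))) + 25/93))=-12317447131/97650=-126138.73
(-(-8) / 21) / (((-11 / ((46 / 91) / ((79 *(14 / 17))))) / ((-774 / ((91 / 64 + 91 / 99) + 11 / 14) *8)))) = 3718766592 / 6978743317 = 0.53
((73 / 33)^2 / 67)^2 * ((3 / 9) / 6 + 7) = 3606576607 / 95824788642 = 0.04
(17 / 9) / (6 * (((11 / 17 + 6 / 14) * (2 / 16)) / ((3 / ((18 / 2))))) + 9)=2023 / 12231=0.17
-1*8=-8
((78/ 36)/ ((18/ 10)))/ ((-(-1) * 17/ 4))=130/ 459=0.28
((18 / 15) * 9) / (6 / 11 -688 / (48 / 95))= -1782 / 224585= -0.01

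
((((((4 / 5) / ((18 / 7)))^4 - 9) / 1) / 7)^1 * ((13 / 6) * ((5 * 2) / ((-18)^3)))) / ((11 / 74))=17733127529 / 552432919500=0.03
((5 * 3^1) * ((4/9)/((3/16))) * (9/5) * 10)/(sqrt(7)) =640 * sqrt(7)/7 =241.90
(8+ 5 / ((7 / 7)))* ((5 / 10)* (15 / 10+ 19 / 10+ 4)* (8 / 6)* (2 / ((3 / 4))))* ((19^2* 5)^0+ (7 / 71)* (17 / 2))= 111592 / 355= 314.34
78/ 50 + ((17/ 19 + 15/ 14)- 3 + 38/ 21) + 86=88.34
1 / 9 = 0.11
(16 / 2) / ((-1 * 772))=-2 / 193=-0.01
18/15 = 6/5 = 1.20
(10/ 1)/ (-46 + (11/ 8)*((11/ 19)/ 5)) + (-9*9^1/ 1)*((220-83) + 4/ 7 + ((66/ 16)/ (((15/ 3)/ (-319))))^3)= 3292011097708881497/ 2229696000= 1476439432.87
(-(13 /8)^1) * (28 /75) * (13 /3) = -1183 /450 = -2.63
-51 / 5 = -10.20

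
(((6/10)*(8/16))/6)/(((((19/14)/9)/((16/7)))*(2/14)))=504/95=5.31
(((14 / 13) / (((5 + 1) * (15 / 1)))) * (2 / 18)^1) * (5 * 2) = 14 / 1053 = 0.01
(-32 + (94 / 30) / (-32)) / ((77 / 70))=-15407 / 528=-29.18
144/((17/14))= 2016/17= 118.59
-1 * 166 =-166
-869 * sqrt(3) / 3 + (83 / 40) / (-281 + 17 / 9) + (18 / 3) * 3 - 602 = -58681067 / 100480 - 869 * sqrt(3) / 3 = -1085.72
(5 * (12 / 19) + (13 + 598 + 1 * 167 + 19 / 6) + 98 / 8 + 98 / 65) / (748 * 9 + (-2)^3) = 11827579 / 99649680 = 0.12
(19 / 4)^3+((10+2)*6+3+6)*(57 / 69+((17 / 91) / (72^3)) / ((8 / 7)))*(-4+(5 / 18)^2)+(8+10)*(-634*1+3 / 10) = -206451728090437 / 17856184320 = -11561.92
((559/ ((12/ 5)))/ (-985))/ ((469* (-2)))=559/ 2217432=0.00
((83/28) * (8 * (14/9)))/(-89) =-332/801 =-0.41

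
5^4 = 625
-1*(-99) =99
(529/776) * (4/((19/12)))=1.72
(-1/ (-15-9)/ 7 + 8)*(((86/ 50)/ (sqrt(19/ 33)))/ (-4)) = -11567*sqrt(627)/ 63840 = -4.54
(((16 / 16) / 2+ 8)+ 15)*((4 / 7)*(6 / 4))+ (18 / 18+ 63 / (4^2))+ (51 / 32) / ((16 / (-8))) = 10879 / 448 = 24.28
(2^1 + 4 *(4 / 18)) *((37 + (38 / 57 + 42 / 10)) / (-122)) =-8164 / 8235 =-0.99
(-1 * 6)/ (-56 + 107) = -2/ 17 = -0.12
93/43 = 2.16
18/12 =3/2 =1.50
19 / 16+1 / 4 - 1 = 7 / 16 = 0.44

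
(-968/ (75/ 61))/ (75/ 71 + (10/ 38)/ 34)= -2708295568/ 3660375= -739.90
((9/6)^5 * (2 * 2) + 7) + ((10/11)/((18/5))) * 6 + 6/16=5183/132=39.27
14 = 14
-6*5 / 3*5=-50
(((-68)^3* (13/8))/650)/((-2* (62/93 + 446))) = 14739/16750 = 0.88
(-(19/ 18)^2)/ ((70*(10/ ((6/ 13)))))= -361/ 491400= -0.00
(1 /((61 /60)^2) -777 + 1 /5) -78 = -15885554 /18605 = -853.83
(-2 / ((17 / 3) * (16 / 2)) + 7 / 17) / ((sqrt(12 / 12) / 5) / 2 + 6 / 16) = 250 / 323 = 0.77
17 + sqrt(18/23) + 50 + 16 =3 * sqrt(46)/23 + 83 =83.88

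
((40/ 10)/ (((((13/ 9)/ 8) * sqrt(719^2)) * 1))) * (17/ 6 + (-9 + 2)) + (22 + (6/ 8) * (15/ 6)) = 23.75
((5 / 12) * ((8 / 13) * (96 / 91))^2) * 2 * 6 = 2949120 / 1399489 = 2.11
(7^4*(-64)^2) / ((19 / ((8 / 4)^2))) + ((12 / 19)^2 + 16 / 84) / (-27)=423788097164 / 204687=2070420.19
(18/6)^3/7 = 27/7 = 3.86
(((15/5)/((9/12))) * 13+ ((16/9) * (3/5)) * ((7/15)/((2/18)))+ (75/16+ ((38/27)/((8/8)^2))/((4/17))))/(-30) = -725209/324000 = -2.24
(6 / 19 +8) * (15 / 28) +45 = 13155 / 266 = 49.45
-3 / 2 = -1.50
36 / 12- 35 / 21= 4 / 3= 1.33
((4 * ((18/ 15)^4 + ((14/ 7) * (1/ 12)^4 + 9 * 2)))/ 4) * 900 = 130077553/ 7200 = 18066.33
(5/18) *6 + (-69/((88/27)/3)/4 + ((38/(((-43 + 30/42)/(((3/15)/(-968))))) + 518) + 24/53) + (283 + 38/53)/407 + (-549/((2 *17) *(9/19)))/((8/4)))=472334134177/968106480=487.89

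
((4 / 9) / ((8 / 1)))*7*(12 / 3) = 14 / 9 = 1.56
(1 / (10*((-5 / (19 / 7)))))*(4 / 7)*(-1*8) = 304 / 1225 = 0.25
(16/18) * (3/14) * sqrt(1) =4/21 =0.19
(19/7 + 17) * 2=276/7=39.43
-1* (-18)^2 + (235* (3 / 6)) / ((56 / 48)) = -1563 / 7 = -223.29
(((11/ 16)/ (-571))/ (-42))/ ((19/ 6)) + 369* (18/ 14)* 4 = 2305889867/ 1215088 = 1897.71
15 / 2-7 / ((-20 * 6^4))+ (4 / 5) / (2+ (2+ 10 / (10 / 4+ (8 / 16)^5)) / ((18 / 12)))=143464499 / 18792000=7.63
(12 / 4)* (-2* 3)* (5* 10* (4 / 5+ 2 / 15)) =-840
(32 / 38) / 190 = 8 / 1805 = 0.00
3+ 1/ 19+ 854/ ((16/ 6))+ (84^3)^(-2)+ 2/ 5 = 10803029243747423/ 33373313003520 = 323.70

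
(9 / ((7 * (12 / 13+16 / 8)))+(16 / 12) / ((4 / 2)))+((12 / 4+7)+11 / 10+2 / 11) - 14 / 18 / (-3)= 2497963 / 197505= 12.65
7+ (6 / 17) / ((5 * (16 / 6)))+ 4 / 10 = 505 / 68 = 7.43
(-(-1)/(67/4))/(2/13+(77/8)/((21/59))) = 0.00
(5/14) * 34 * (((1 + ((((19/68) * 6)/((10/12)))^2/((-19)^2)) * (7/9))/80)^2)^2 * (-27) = -18596759388507/2244039617968750000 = -0.00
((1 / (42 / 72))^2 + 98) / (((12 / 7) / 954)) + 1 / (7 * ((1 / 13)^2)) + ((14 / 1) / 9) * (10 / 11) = 38945204 / 693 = 56197.99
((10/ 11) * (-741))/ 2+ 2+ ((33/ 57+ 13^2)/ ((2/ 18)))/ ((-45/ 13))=-810631/ 1045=-775.72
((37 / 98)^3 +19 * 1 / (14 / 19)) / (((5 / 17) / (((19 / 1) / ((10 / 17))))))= 133540905851 / 47059600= 2837.70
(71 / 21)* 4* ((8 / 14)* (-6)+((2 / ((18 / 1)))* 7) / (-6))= -190990 / 3969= -48.12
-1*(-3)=3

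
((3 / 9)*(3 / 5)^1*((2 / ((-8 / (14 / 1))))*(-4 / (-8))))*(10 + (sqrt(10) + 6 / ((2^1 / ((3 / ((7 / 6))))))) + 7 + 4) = -201 / 20 - 7*sqrt(10) / 20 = -11.16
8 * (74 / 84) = 148 / 21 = 7.05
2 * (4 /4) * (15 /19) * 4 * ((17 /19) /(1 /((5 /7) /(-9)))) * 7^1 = -3400 /1083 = -3.14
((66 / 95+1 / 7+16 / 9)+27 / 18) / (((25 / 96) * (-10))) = -394088 / 249375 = -1.58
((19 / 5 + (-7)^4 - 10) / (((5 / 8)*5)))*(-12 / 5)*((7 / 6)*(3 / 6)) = -670544 / 625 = -1072.87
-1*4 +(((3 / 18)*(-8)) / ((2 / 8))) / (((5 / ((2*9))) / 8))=-788 / 5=-157.60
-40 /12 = -10 /3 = -3.33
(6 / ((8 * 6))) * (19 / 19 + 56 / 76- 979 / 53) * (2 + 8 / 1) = -21065 / 1007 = -20.92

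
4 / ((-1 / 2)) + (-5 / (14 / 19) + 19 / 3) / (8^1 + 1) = -3043 / 378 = -8.05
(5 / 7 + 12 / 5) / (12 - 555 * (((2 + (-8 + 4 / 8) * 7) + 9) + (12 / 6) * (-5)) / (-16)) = -3488 / 1987335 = -0.00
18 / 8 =9 / 4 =2.25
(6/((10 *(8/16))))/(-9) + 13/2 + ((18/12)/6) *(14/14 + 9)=133/15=8.87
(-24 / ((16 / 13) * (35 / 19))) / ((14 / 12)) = -2223 / 245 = -9.07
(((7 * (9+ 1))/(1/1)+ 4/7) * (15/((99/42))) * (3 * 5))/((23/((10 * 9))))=6669000/253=26359.68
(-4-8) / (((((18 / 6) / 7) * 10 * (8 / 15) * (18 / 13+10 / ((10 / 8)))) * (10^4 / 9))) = -2457 / 4880000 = -0.00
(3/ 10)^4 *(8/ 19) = 81/ 23750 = 0.00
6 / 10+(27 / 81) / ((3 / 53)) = 292 / 45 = 6.49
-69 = -69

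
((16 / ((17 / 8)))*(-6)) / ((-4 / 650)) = 124800 / 17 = 7341.18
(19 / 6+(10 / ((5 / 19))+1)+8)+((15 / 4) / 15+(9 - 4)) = 665 / 12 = 55.42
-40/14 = -20/7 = -2.86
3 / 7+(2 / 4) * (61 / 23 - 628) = -100543 / 322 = -312.25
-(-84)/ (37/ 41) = 3444/ 37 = 93.08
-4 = -4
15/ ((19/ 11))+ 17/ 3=14.35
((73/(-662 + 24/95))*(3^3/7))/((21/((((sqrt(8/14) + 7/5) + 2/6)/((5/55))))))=-0.55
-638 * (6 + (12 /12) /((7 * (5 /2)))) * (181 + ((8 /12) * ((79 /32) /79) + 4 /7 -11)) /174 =-3788.77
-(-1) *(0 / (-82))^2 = 0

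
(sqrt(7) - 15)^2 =(15 - sqrt(7))^2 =152.63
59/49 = 1.20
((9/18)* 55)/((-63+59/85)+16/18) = -0.45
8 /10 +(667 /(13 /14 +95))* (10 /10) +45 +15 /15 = 360952 /6715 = 53.75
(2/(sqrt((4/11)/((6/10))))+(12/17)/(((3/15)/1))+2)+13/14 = sqrt(165)/5+1537/238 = 9.03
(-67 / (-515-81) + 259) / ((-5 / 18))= -1389879 / 1490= -932.80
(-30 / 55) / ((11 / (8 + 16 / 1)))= -144 / 121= -1.19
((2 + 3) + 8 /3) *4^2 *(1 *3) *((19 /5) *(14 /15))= 97888 /75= 1305.17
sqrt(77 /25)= 1.75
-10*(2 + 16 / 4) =-60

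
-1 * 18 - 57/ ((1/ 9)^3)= -41571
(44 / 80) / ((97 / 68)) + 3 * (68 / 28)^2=429658 / 23765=18.08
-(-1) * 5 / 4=5 / 4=1.25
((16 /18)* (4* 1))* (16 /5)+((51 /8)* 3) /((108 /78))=18137 /720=25.19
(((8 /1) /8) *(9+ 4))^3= 2197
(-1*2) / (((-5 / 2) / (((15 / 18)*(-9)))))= -6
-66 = -66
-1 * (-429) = 429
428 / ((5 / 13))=5564 / 5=1112.80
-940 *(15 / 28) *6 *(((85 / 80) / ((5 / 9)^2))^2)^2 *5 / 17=-89459652535479 / 716800000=-124804.20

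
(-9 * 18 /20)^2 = 6561 /100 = 65.61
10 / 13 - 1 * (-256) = 3338 / 13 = 256.77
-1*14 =-14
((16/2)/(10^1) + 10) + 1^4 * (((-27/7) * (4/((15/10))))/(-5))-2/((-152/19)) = 367/28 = 13.11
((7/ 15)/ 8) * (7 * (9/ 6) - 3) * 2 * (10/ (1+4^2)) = 35/ 68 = 0.51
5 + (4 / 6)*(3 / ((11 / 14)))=83 / 11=7.55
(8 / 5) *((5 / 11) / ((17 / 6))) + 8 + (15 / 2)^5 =142052533 / 5984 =23738.73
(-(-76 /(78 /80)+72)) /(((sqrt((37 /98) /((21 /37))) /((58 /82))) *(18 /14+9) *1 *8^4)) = 0.00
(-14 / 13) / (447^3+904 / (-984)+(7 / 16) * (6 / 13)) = -13776 / 1142512648247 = -0.00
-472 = -472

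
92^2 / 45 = 8464 / 45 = 188.09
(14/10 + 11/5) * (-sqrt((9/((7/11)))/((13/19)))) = -54 * sqrt(19019)/455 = -16.37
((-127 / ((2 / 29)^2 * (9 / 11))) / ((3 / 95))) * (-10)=10334566.20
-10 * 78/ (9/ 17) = -1473.33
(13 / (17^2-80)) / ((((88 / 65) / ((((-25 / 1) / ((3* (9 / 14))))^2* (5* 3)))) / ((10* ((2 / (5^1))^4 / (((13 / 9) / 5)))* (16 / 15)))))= 20384000 / 186219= 109.46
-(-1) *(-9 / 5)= -9 / 5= -1.80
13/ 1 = 13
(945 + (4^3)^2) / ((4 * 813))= 5041 / 3252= 1.55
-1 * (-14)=14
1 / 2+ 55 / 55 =3 / 2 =1.50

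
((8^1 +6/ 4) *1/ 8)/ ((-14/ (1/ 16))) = -19/ 3584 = -0.01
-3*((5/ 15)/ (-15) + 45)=-2024/ 15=-134.93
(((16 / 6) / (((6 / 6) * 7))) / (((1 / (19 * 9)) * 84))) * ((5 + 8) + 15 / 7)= 4028 / 343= 11.74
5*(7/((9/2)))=70/9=7.78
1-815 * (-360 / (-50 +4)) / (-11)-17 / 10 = 579.14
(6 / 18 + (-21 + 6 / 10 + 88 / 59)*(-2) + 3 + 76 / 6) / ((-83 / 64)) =-1016064 / 24485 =-41.50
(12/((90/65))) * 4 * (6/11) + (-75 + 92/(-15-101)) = -18146/319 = -56.88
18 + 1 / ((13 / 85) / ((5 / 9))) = 2531 / 117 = 21.63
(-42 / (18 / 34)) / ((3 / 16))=-3808 / 9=-423.11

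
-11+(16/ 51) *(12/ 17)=-3115/ 289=-10.78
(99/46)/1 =99/46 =2.15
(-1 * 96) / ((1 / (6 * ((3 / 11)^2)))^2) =-279936 / 14641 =-19.12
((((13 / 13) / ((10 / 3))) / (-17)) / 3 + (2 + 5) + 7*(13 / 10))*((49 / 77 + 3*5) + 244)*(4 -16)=-2757888 / 55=-50143.42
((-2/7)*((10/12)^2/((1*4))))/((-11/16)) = 0.07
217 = 217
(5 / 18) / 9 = 5 / 162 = 0.03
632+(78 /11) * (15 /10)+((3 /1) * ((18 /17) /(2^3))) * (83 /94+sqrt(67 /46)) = 27 * sqrt(3082) /3128+45209699 /70312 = 643.47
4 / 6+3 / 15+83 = 1258 / 15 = 83.87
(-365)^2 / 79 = 133225 / 79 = 1686.39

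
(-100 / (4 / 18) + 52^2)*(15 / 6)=5635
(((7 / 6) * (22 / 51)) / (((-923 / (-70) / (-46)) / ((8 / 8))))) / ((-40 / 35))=433895 / 282438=1.54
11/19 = 0.58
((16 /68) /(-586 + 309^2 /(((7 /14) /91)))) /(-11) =-1 /812372693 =-0.00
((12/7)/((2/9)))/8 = 27/28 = 0.96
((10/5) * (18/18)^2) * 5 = 10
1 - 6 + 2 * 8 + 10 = 21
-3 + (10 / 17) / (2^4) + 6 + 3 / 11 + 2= 7943 / 1496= 5.31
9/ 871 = 0.01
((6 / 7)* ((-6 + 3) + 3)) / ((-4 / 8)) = 0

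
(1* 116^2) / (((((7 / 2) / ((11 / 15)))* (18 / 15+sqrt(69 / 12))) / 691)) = 541472.51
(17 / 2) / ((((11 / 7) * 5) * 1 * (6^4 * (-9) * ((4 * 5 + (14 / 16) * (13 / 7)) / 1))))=-119 / 27745740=-0.00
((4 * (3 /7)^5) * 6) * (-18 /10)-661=-55599623 /84035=-661.62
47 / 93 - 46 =-45.49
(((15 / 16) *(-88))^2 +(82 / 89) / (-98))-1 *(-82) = 120158469 / 17444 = 6888.24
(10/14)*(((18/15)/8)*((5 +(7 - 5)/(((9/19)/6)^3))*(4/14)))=15697/126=124.58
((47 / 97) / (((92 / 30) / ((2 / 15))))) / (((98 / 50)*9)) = 1175 / 983871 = 0.00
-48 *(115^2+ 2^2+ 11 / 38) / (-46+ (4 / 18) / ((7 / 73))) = 2209599 / 152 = 14536.84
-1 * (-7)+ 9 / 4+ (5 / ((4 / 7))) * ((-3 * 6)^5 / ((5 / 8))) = -105815771 / 4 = -26453942.75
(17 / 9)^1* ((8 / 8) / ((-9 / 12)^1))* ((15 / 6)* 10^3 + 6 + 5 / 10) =-18938 / 3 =-6312.67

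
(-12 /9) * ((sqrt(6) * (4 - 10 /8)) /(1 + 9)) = -11 * sqrt(6) /30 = -0.90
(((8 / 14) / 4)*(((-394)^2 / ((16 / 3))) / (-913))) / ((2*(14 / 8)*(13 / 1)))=-116427 / 1163162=-0.10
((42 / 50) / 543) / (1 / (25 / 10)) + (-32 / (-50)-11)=-93723 / 9050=-10.36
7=7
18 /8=9 /4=2.25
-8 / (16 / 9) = -9 / 2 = -4.50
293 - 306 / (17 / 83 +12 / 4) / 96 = 1242775 / 4256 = 292.01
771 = 771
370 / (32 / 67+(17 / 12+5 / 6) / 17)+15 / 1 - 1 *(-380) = 2783425 / 2779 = 1001.59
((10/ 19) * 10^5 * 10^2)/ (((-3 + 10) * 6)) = 50000000/ 399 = 125313.28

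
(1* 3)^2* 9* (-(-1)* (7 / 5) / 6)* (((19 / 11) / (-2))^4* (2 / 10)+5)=1131490269 / 11712800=96.60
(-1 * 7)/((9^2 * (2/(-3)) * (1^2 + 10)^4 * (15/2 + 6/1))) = 7/10673289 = 0.00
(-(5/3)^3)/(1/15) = -625/9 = -69.44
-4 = -4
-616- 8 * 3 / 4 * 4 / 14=-4324 / 7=-617.71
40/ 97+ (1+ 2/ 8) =645/ 388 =1.66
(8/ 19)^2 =64/ 361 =0.18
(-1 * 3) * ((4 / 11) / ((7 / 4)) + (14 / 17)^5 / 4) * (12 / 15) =-0.73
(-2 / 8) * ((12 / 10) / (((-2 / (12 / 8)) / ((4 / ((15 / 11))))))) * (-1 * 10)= -33 / 5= -6.60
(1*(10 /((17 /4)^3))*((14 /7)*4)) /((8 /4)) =2560 /4913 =0.52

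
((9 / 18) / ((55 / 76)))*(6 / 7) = 228 / 385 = 0.59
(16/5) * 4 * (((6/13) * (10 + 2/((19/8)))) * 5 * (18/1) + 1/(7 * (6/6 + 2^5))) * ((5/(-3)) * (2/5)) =-3289175936/855855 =-3843.15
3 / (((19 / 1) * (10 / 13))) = 39 / 190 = 0.21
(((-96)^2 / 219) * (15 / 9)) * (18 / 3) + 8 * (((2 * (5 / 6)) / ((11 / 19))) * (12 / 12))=1069240 / 2409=443.85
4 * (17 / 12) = 5.67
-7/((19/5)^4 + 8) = -4375/135321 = -0.03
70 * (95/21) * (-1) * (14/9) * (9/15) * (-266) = 707560/9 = 78617.78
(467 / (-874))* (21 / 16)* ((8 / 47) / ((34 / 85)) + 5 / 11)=-4462185 / 7229728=-0.62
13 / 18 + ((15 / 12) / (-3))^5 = 176587 / 248832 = 0.71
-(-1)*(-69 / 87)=-23 / 29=-0.79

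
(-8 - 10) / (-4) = 9 / 2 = 4.50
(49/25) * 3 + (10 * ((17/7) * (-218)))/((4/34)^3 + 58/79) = -179652898753/24988775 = -7189.34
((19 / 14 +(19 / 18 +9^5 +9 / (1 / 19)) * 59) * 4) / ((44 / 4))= 1270561.32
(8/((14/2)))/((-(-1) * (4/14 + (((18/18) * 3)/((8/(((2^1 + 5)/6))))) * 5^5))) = 128/153157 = 0.00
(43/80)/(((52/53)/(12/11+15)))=403383/45760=8.82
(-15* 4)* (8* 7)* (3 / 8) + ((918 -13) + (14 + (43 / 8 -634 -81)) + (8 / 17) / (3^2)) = -1050.57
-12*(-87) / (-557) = -1044 / 557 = -1.87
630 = 630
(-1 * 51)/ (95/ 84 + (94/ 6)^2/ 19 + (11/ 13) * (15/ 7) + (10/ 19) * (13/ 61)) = -193641084/ 60653071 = -3.19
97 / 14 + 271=3891 / 14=277.93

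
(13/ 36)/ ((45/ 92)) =299/ 405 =0.74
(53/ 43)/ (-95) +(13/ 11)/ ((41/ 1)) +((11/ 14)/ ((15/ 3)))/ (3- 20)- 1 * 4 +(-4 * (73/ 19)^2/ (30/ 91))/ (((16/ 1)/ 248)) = -69485633056123/ 24993116610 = -2780.19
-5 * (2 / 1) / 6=-5 / 3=-1.67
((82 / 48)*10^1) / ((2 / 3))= 205 / 8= 25.62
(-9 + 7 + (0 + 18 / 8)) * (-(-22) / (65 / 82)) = 451 / 65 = 6.94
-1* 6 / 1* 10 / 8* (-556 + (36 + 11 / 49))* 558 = 106587765 / 49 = 2175260.51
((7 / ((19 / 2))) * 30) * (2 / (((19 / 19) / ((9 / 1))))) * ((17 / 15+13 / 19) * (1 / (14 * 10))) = 9324 / 1805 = 5.17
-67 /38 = -1.76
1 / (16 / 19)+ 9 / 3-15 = -173 / 16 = -10.81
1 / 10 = 0.10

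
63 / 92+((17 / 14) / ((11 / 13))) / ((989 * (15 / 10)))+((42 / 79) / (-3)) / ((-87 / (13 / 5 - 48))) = 6210367729 / 10467991380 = 0.59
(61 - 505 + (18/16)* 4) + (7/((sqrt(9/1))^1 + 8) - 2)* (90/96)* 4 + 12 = -19035/44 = -432.61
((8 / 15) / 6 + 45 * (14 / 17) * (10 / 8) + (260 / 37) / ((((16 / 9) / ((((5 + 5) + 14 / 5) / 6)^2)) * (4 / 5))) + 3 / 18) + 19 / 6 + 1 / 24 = 16365703 / 226440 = 72.27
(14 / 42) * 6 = 2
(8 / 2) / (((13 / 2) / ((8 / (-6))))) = -32 / 39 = -0.82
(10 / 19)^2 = 100 / 361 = 0.28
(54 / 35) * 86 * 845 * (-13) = -1457552.57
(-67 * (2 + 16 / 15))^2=9498724 / 225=42216.55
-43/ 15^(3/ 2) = -43 * sqrt(15)/ 225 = -0.74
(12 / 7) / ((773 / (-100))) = -1200 / 5411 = -0.22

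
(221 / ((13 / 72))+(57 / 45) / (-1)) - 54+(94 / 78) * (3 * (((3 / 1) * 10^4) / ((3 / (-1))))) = -6822097 / 195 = -34985.11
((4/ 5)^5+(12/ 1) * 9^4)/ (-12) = -6561.03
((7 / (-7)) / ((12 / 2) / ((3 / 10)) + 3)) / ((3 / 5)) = -5 / 69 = -0.07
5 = 5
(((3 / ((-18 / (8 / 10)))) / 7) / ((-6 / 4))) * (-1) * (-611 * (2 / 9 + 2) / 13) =752 / 567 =1.33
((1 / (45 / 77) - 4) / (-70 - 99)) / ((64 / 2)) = 103 / 243360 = 0.00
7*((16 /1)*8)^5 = 240518168576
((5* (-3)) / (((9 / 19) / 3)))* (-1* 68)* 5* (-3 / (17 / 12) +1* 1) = -36100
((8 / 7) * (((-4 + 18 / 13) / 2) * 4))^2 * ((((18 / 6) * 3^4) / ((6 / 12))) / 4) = 4342.01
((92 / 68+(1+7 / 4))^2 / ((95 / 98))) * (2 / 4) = 3814209 / 439280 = 8.68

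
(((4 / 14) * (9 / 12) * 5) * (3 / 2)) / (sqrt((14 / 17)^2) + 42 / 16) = 1530 / 3283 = 0.47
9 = 9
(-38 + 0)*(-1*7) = 266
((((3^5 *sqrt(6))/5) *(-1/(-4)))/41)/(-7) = -243 *sqrt(6)/5740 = -0.10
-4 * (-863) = 3452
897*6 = 5382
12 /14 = 6 /7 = 0.86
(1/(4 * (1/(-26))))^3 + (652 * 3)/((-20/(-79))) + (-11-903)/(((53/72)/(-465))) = 1239826139/2120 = 584823.65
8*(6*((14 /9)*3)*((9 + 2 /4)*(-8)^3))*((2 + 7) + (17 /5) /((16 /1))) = -50186752 /5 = -10037350.40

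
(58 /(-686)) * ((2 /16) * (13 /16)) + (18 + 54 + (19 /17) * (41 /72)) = 72.63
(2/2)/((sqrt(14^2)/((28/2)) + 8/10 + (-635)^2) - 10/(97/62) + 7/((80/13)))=1552/625799839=0.00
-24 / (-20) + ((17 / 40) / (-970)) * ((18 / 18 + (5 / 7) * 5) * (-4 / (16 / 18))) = 1.21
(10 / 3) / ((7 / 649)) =6490 / 21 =309.05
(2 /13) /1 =2 /13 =0.15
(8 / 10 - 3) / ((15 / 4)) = -44 / 75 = -0.59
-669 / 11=-60.82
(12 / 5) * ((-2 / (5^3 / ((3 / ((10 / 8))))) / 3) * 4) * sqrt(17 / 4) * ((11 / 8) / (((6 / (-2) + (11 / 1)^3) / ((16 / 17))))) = -264 * sqrt(17) / 4409375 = -0.00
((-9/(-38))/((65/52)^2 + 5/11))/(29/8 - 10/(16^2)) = 11264/343995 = 0.03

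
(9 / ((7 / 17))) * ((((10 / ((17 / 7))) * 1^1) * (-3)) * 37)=-9990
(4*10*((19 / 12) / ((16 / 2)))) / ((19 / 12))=5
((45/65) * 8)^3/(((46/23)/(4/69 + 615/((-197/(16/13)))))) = -41599484928/129409891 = -321.46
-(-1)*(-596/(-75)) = 596/75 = 7.95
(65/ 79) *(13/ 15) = 169/ 237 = 0.71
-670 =-670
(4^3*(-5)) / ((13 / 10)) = -246.15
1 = 1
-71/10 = -7.10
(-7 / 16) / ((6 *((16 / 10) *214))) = -35 / 164352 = -0.00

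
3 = 3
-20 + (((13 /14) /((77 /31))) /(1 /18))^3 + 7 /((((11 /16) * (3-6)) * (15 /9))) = 221314803267 /782954095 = 282.67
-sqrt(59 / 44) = -sqrt(649) / 22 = -1.16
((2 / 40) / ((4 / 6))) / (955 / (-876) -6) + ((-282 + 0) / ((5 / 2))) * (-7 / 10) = 24517743 / 310550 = 78.95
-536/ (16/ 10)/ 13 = -335/ 13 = -25.77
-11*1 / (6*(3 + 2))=-11 / 30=-0.37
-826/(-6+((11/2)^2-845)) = 472/469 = 1.01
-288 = -288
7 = 7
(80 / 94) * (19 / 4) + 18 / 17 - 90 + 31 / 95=-6419461 / 75905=-84.57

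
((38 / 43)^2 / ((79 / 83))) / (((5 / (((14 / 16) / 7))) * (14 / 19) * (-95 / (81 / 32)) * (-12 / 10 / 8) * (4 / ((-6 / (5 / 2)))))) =-2427003 / 817997600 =-0.00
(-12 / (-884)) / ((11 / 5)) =15 / 2431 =0.01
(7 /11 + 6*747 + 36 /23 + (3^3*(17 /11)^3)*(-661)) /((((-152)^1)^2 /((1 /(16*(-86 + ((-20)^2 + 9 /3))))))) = -0.00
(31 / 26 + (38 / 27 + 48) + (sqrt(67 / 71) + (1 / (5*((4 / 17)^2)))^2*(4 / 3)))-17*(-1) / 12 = sqrt(4757) / 71 + 38984357 / 561600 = 70.39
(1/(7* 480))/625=1/2100000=0.00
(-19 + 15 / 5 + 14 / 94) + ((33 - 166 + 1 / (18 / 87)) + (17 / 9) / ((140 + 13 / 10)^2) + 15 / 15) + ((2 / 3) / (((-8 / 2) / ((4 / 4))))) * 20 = -247201037797 / 1689097374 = -146.35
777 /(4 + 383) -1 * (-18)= 2581 /129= 20.01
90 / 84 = 15 / 14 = 1.07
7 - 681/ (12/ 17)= -3831/ 4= -957.75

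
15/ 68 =0.22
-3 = -3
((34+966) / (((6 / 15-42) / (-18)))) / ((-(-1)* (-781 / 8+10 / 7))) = -315000 / 70031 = -4.50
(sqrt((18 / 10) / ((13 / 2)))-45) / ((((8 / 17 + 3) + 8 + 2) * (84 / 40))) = -1.57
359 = 359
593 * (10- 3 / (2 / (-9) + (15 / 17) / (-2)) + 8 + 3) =3072333 / 203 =15134.65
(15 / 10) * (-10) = -15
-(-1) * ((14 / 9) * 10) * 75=3500 / 3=1166.67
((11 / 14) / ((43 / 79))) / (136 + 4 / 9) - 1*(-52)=38449133 / 739256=52.01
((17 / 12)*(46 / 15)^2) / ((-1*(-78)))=8993 / 52650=0.17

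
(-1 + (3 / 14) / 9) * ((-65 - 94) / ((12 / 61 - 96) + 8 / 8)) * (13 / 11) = -1723189 / 890582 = -1.93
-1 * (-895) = 895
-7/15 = -0.47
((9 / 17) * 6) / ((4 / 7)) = 189 / 34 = 5.56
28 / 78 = 14 / 39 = 0.36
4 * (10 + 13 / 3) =172 / 3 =57.33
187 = 187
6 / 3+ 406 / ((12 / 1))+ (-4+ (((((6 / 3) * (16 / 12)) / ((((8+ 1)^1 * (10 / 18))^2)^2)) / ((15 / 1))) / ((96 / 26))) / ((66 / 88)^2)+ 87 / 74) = 927453848 / 28096875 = 33.01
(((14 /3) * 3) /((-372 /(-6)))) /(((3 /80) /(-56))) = -31360 /93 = -337.20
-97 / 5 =-19.40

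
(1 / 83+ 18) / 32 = 1495 / 2656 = 0.56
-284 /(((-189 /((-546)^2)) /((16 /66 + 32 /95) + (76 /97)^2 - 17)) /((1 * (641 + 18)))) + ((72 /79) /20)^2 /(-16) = -51541743573981539906089 /11045527128900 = -4666300030.09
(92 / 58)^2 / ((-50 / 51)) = -53958 / 21025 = -2.57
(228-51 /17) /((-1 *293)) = -225 /293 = -0.77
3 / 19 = 0.16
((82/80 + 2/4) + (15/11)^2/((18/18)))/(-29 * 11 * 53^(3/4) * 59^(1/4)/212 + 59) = -4394678299 * 53^(1/4) * 59^(3/4)/4465544120910 - 27552842 * sqrt(3127)/37843594245 - 224223128 * 53^(3/4) * 59^(1/4)/416279536695 - 96709754656/4579074903645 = -0.15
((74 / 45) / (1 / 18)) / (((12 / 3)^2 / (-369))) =-13653 / 20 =-682.65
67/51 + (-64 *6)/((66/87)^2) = -4109429/6171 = -665.93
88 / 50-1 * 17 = -381 / 25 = -15.24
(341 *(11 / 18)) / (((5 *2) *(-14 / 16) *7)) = -7502 / 2205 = -3.40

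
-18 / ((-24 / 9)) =27 / 4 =6.75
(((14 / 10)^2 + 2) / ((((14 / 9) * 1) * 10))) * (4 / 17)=891 / 14875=0.06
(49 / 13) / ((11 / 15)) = 735 / 143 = 5.14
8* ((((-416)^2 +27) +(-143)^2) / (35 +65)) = 387064 / 25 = 15482.56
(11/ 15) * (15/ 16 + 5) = 209/ 48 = 4.35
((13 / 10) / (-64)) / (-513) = 13 / 328320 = 0.00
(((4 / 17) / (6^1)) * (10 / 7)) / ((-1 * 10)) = -2 / 357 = -0.01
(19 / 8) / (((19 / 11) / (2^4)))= 22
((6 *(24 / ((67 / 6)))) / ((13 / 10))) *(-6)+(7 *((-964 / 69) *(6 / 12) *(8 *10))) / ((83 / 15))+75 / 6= -2507359845 / 3325478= -753.98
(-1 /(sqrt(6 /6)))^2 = 1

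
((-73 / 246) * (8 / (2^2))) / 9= -73 / 1107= -0.07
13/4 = 3.25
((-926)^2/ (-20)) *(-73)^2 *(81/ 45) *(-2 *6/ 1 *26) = 128311268080.32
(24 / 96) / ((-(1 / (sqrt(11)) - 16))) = sqrt(11) / 11260 + 44 / 2815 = 0.02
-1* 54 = -54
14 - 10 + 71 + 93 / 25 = 1968 / 25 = 78.72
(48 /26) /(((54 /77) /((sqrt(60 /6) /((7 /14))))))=616*sqrt(10) /117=16.65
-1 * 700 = -700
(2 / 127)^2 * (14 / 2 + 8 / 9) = 284 / 145161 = 0.00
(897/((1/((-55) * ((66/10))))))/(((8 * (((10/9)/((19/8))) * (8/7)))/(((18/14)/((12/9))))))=-1503345987/20480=-73405.57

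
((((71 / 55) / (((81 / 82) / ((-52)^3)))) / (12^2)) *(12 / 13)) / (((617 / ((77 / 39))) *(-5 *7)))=1210976 / 11244825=0.11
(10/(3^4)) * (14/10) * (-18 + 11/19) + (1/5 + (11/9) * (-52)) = -66.37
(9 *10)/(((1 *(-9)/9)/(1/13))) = -90/13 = -6.92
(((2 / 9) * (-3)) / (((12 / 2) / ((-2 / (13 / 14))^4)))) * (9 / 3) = -614656 / 85683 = -7.17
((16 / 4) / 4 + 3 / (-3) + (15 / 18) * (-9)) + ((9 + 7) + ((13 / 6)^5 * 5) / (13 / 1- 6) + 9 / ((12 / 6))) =2564081 / 54432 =47.11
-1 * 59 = -59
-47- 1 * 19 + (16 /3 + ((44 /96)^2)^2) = -20113103 /331776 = -60.62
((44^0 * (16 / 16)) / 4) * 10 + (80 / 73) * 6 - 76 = -9771 / 146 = -66.92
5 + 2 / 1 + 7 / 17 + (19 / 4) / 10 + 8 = 10803 / 680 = 15.89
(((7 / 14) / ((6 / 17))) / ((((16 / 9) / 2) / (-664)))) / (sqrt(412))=-4233* sqrt(103) / 824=-52.14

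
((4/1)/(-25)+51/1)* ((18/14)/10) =11439/1750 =6.54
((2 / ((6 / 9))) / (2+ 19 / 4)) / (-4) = -1 / 9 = -0.11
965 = 965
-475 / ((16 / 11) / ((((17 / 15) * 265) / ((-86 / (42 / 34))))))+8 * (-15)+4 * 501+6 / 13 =58909423 / 17888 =3293.24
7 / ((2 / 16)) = 56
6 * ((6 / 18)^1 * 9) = 18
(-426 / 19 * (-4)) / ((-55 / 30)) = -10224 / 209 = -48.92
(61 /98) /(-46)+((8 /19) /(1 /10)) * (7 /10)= 251289 /85652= 2.93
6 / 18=1 / 3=0.33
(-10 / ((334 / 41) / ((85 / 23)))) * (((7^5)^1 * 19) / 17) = -327316325 / 3841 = -85216.43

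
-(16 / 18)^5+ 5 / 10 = -6487 / 118098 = -0.05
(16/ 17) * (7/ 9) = 112/ 153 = 0.73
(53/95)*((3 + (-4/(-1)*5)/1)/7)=1219/665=1.83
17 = 17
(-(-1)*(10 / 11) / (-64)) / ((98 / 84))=-15 / 1232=-0.01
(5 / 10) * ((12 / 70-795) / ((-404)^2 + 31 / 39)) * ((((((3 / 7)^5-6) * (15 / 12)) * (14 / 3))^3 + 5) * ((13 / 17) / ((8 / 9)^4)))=126.94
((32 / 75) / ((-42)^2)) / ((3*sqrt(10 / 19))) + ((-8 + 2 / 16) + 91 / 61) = -3115 / 488 + 4*sqrt(190) / 496125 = -6.38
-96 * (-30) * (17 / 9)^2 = 92480 / 9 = 10275.56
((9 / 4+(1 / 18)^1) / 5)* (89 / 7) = 7387 / 1260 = 5.86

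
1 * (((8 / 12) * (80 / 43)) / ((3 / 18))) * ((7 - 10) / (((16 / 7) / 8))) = -3360 / 43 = -78.14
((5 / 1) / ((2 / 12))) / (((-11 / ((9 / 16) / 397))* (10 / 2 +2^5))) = -135 / 1292632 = -0.00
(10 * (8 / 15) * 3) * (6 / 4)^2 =36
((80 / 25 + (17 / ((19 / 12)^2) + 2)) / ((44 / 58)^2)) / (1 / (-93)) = -76883379 / 39710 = -1936.12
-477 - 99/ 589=-281052/ 589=-477.17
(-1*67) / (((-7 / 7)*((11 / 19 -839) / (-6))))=1273 / 2655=0.48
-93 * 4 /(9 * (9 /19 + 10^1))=-2356 /597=-3.95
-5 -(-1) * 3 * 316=943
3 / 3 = 1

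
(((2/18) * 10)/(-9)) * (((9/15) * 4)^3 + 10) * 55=-65516/405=-161.77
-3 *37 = -111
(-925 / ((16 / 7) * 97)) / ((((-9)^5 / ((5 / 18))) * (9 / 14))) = 0.00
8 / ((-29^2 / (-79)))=632 / 841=0.75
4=4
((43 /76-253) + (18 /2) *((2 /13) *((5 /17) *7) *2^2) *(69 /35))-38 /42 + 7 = -78958769 /352716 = -223.86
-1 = -1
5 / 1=5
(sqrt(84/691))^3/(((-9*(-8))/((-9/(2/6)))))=-63*sqrt(14511)/477481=-0.02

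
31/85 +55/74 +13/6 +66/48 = 350953/75480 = 4.65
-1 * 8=-8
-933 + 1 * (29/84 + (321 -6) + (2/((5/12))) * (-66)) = -392471/420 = -934.45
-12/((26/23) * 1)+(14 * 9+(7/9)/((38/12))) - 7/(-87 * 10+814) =115.76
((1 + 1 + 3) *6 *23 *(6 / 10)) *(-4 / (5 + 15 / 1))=-414 / 5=-82.80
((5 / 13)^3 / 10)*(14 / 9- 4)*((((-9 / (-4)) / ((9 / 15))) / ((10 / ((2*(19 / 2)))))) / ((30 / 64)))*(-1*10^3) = 4180000 / 19773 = 211.40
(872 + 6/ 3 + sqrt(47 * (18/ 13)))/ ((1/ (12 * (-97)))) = -1017336 - 3492 * sqrt(1222)/ 13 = -1026726.02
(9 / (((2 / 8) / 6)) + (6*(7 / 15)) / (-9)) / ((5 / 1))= 9706 / 225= 43.14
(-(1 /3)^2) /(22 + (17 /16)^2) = -256 /53289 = -0.00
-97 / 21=-4.62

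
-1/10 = -0.10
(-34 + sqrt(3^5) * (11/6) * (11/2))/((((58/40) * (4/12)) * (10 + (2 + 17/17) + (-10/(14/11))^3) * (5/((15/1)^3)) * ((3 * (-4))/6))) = 182.22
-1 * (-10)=10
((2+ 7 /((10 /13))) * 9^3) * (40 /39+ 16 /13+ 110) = 59043897 /65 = 908367.65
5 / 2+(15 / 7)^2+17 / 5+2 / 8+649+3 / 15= 659.94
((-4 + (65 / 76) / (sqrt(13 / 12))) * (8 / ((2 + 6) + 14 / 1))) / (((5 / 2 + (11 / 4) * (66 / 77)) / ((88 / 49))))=-64 / 119 + 40 * sqrt(39) / 2261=-0.43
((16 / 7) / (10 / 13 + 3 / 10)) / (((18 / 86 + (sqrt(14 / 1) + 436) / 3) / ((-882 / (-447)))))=211583736000 / 7300104319429-484585920*sqrt(14) / 7300104319429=0.03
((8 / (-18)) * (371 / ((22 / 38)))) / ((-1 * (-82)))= -14098 / 4059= -3.47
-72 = -72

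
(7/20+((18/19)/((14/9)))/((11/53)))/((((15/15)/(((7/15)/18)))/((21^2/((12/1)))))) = 4708949/1504800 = 3.13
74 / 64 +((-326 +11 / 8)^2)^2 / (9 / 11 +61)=179643548.79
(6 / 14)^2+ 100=4909 / 49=100.18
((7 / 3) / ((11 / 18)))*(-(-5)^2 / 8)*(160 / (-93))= 7000 / 341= 20.53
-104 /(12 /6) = -52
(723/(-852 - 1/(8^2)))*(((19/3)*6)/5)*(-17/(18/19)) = 94657088/817935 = 115.73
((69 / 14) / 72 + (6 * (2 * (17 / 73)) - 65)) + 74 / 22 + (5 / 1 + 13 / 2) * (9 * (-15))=-434734451 / 269808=-1611.27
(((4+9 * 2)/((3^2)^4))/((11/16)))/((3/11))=352/19683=0.02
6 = 6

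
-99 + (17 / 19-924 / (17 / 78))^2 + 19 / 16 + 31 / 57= 89969623694449 / 5007792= 17965926.64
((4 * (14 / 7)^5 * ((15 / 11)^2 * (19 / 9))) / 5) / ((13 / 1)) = 12160 / 1573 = 7.73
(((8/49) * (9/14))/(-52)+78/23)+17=2091064/102557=20.39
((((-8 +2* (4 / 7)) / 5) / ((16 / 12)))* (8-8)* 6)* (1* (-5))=0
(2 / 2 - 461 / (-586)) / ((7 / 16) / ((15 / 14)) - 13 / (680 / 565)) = -0.17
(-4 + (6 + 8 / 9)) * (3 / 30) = 13 / 45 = 0.29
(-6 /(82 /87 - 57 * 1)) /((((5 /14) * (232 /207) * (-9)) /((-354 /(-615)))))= -85491 /4998925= -0.02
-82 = -82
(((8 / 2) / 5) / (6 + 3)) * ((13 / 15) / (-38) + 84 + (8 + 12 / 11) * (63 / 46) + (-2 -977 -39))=-265799858 / 3244725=-81.92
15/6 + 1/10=13/5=2.60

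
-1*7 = -7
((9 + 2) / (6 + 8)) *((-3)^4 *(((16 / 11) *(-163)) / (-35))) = 105624 / 245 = 431.12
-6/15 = -2/5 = -0.40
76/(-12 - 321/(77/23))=-5852/8307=-0.70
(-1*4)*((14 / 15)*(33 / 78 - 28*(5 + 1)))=121996 / 195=625.62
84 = 84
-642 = -642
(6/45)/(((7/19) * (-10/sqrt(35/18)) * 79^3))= -19 * sqrt(70)/1553072850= -0.00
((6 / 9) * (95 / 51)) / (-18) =-95 / 1377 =-0.07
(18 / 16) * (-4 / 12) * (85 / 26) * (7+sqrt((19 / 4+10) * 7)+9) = -255 / 13-255 * sqrt(413) / 416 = -32.07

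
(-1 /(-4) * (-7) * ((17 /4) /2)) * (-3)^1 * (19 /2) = 6783 /64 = 105.98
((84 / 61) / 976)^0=1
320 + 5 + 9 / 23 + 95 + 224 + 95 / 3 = 46648 / 69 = 676.06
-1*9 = -9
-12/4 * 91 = -273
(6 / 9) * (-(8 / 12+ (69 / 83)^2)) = -56122 / 62001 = -0.91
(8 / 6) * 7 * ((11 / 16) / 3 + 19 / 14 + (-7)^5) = -5646619 / 36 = -156850.53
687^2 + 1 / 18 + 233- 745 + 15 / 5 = 8486281 / 18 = 471460.06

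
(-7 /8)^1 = -7 /8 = -0.88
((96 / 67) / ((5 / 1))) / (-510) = -16 / 28475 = -0.00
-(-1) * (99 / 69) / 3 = 11 / 23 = 0.48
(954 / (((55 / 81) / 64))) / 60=412128 / 275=1498.65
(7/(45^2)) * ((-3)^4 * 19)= 133/25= 5.32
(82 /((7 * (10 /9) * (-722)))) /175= -369 /4422250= -0.00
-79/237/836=-1/2508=-0.00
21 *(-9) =-189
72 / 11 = 6.55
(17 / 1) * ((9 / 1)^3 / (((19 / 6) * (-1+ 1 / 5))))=-185895 / 38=-4891.97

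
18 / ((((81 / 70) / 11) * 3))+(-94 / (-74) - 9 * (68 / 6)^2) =-1096595 / 999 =-1097.69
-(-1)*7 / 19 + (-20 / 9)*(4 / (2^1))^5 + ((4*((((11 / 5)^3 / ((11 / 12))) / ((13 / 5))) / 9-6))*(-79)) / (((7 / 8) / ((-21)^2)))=48708874043 / 55575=876452.97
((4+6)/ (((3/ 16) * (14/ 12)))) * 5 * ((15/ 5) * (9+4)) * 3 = 187200/ 7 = 26742.86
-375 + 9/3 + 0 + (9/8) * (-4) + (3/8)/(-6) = -6025/16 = -376.56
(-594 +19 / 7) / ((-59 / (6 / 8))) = 7.52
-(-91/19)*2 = 182/19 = 9.58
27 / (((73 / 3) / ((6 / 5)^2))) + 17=33941 / 1825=18.60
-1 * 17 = -17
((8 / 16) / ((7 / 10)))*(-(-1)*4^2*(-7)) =-80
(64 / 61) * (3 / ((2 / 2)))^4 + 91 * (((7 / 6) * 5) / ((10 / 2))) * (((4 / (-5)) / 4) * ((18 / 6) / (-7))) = 57391 / 610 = 94.08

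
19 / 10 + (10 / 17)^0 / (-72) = 679 / 360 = 1.89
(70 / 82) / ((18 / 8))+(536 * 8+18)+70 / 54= 4768597 / 1107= 4307.68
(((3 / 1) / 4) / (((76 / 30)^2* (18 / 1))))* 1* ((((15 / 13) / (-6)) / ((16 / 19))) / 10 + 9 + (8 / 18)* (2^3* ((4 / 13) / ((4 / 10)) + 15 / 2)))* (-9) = -2.24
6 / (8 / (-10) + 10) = 15 / 23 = 0.65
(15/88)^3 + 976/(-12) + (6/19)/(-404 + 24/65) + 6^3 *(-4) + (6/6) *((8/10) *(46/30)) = -6013393969879871/6369429158400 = -944.10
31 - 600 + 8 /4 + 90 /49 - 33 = -29310 /49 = -598.16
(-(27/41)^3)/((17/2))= -39366/1171657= -0.03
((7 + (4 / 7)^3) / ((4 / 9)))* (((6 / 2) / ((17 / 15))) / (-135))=-435 / 1372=-0.32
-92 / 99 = -0.93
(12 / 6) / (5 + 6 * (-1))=-2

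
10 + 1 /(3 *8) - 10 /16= 9.42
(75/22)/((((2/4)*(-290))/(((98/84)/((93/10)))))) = -175/59334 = -0.00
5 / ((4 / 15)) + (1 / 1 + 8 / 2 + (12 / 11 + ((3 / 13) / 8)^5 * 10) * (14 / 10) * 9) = 12545213081867 / 334579548160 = 37.50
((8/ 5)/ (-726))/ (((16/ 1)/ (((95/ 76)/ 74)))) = -1/ 429792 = -0.00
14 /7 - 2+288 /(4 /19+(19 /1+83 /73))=14.15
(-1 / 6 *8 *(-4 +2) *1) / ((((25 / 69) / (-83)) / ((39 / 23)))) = -25896 / 25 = -1035.84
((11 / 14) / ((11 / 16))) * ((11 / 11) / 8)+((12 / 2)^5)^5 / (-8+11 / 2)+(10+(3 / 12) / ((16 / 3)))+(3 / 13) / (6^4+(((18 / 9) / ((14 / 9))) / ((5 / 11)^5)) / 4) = -12677695622404086730269212840219 / 1114805415360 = -11372115211971880540.21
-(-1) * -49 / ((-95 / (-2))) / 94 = -49 / 4465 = -0.01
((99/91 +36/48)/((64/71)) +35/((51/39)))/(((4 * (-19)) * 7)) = -600377/11088896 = -0.05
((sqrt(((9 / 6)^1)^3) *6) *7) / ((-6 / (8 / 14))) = -7.35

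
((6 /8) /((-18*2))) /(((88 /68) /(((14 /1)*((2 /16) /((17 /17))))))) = -0.03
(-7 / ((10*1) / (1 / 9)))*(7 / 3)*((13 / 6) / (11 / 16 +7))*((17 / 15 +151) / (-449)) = 5814536 / 335504025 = 0.02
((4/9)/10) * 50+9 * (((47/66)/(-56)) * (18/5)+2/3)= 7.81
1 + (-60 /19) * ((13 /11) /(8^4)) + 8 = 1925949 /214016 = 9.00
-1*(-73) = 73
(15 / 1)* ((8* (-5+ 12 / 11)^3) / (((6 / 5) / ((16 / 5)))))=-25442240 / 1331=-19115.13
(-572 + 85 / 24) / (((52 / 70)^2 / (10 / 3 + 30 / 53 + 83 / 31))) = -541774785475 / 79968096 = -6774.89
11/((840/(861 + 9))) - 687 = -18917/28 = -675.61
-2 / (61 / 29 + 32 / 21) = -1218 / 2209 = -0.55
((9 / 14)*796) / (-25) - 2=-22.47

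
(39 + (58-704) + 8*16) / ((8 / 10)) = -2395 / 4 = -598.75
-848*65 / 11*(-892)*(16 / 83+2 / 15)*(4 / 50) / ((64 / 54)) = 2245704552 / 22825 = 98387.93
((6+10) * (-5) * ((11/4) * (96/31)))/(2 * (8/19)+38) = -66880/3813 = -17.54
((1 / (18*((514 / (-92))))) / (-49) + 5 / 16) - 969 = -1756609795 / 1813392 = -968.69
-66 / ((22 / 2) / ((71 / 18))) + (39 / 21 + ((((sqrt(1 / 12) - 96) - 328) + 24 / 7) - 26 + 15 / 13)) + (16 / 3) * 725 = sqrt(3) / 6 + 309349 / 91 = 3399.73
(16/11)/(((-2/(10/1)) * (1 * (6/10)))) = -400/33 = -12.12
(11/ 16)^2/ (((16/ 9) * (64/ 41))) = 44649/ 262144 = 0.17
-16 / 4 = -4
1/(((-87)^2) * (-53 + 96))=1/325467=0.00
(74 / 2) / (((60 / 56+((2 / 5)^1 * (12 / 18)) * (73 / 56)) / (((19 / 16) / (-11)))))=-73815 / 26224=-2.81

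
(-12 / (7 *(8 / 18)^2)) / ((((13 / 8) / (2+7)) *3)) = -1458 / 91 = -16.02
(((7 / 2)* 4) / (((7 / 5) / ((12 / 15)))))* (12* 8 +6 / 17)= 13104 / 17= 770.82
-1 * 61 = -61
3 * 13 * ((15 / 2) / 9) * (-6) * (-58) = 11310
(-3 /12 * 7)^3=-5.36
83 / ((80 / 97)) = 8051 / 80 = 100.64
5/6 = 0.83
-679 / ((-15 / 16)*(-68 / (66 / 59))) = -59752 / 5015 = -11.91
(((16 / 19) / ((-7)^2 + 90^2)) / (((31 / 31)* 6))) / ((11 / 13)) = 104 / 5109423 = 0.00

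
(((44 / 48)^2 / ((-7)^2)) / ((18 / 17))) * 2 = 2057 / 63504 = 0.03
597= 597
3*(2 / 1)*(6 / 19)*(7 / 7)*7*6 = 1512 / 19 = 79.58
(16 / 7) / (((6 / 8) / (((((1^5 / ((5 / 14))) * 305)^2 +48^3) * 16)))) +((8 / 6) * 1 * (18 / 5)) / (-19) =81706249736 / 1995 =40955513.65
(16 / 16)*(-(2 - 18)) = 16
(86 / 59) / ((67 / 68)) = 5848 / 3953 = 1.48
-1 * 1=-1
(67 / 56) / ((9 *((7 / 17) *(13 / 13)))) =1139 / 3528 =0.32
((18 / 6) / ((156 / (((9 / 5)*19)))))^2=29241 / 67600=0.43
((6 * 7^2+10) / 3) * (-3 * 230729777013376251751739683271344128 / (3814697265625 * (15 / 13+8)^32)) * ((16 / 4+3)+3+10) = -124229430729610868528201039307337207570838658178262129023601645779930841088 / 1995229412396633876089918051411493131613448020199551217334950758789825439453125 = -0.00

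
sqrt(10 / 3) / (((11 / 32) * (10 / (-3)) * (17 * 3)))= -16 * sqrt(30) / 2805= -0.03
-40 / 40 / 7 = -1 / 7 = -0.14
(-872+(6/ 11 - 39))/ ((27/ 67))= -671005/ 297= -2259.28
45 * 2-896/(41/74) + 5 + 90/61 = -3803259/2501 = -1520.70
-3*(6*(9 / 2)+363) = -1170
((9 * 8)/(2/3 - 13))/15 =-72/185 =-0.39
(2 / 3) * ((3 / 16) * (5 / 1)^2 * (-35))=-875 / 8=-109.38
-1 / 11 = -0.09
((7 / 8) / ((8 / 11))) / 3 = 77 / 192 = 0.40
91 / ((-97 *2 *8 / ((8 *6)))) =-2.81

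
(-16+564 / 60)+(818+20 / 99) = 401743 / 495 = 811.60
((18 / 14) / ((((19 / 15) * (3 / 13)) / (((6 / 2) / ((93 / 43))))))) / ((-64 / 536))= -1685385 / 32984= -51.10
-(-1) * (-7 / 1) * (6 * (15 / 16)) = -315 / 8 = -39.38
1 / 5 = 0.20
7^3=343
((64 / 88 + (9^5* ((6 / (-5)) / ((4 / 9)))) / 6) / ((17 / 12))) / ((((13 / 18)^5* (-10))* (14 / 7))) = 8284372988616 / 1735794775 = 4772.67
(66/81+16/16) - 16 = -383/27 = -14.19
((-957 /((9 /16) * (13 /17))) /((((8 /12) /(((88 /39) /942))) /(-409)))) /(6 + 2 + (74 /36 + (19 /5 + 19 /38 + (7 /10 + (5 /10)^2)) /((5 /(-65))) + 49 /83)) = -259205170048 /4566886493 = -56.76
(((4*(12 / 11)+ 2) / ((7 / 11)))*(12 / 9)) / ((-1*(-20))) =0.67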